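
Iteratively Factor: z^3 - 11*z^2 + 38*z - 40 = (z - 2)*(z^2 - 9*z + 20) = (z - 4)*(z - 2)*(z - 5)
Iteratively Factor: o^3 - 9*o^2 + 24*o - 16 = (o - 4)*(o^2 - 5*o + 4) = (o - 4)^2*(o - 1)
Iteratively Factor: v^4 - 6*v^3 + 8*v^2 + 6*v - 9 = (v - 1)*(v^3 - 5*v^2 + 3*v + 9) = (v - 3)*(v - 1)*(v^2 - 2*v - 3) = (v - 3)*(v - 1)*(v + 1)*(v - 3)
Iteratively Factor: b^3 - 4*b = (b)*(b^2 - 4) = b*(b + 2)*(b - 2)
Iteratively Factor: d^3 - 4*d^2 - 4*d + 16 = (d - 2)*(d^2 - 2*d - 8) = (d - 2)*(d + 2)*(d - 4)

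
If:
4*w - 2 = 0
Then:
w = 1/2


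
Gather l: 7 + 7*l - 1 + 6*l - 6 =13*l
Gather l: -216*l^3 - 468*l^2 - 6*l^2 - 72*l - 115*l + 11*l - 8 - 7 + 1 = -216*l^3 - 474*l^2 - 176*l - 14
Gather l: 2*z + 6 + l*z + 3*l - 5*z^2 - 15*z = l*(z + 3) - 5*z^2 - 13*z + 6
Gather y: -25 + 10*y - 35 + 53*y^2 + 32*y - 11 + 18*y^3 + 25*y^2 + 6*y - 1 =18*y^3 + 78*y^2 + 48*y - 72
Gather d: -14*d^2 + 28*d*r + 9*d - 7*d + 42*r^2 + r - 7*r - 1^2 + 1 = -14*d^2 + d*(28*r + 2) + 42*r^2 - 6*r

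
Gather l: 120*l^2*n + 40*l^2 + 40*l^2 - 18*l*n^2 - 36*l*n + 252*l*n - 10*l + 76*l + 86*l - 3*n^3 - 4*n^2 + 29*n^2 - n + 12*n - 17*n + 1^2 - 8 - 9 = l^2*(120*n + 80) + l*(-18*n^2 + 216*n + 152) - 3*n^3 + 25*n^2 - 6*n - 16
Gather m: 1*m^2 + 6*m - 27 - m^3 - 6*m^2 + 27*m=-m^3 - 5*m^2 + 33*m - 27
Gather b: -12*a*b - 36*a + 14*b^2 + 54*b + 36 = -36*a + 14*b^2 + b*(54 - 12*a) + 36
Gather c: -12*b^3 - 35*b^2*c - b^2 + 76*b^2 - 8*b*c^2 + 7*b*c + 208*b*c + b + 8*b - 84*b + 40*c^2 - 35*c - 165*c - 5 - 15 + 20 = -12*b^3 + 75*b^2 - 75*b + c^2*(40 - 8*b) + c*(-35*b^2 + 215*b - 200)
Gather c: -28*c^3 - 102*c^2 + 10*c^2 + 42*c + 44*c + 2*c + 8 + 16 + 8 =-28*c^3 - 92*c^2 + 88*c + 32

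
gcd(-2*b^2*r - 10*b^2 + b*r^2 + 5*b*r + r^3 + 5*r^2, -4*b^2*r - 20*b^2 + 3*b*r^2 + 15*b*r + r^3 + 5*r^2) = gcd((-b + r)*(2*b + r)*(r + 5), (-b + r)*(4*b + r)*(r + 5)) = -b*r - 5*b + r^2 + 5*r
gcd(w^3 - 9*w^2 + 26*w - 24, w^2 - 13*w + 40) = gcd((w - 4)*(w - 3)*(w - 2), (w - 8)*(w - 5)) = 1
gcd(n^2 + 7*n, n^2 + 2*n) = n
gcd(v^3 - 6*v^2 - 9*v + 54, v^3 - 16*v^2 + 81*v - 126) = v^2 - 9*v + 18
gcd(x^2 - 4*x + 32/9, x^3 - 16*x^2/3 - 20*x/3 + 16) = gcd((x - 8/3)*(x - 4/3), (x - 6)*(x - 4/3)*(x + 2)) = x - 4/3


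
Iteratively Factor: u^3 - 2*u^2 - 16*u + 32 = (u + 4)*(u^2 - 6*u + 8) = (u - 4)*(u + 4)*(u - 2)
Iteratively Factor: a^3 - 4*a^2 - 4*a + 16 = (a - 4)*(a^2 - 4) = (a - 4)*(a + 2)*(a - 2)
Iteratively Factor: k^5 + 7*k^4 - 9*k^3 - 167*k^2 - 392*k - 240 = (k + 4)*(k^4 + 3*k^3 - 21*k^2 - 83*k - 60) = (k + 3)*(k + 4)*(k^3 - 21*k - 20) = (k + 3)*(k + 4)^2*(k^2 - 4*k - 5) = (k + 1)*(k + 3)*(k + 4)^2*(k - 5)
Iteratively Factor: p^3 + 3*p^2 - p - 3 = (p - 1)*(p^2 + 4*p + 3) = (p - 1)*(p + 1)*(p + 3)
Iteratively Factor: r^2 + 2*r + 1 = (r + 1)*(r + 1)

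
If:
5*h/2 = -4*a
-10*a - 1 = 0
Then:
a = -1/10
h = 4/25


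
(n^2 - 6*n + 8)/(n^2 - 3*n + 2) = (n - 4)/(n - 1)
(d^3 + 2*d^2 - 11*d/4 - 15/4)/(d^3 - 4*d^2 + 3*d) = (4*d^3 + 8*d^2 - 11*d - 15)/(4*d*(d^2 - 4*d + 3))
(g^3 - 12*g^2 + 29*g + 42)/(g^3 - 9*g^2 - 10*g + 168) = (g + 1)/(g + 4)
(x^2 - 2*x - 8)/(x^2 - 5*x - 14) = (x - 4)/(x - 7)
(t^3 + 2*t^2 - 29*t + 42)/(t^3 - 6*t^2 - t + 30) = (t^2 + 5*t - 14)/(t^2 - 3*t - 10)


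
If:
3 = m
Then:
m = 3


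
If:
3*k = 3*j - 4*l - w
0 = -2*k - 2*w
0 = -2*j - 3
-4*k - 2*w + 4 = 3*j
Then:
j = -3/2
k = 17/4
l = -13/4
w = -17/4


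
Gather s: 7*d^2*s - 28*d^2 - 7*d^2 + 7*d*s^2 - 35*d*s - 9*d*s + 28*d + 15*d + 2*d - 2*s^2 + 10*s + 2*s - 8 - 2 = -35*d^2 + 45*d + s^2*(7*d - 2) + s*(7*d^2 - 44*d + 12) - 10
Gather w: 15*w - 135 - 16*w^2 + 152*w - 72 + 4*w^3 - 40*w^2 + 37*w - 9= 4*w^3 - 56*w^2 + 204*w - 216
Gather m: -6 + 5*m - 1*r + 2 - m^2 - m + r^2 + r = -m^2 + 4*m + r^2 - 4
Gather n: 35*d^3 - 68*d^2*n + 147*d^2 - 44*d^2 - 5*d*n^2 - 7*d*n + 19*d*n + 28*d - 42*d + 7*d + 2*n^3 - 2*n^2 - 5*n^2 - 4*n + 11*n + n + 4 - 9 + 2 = 35*d^3 + 103*d^2 - 7*d + 2*n^3 + n^2*(-5*d - 7) + n*(-68*d^2 + 12*d + 8) - 3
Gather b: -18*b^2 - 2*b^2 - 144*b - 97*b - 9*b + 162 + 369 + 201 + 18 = -20*b^2 - 250*b + 750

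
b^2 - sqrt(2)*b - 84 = (b - 7*sqrt(2))*(b + 6*sqrt(2))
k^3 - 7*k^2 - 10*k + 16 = (k - 8)*(k - 1)*(k + 2)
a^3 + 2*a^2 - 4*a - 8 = (a - 2)*(a + 2)^2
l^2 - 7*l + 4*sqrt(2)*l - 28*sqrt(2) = (l - 7)*(l + 4*sqrt(2))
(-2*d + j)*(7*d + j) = -14*d^2 + 5*d*j + j^2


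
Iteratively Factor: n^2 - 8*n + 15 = (n - 3)*(n - 5)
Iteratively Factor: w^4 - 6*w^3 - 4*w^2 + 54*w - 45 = (w - 3)*(w^3 - 3*w^2 - 13*w + 15) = (w - 3)*(w + 3)*(w^2 - 6*w + 5) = (w - 3)*(w - 1)*(w + 3)*(w - 5)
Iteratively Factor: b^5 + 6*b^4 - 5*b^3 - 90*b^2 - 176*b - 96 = (b + 1)*(b^4 + 5*b^3 - 10*b^2 - 80*b - 96) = (b + 1)*(b + 3)*(b^3 + 2*b^2 - 16*b - 32) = (b + 1)*(b + 3)*(b + 4)*(b^2 - 2*b - 8) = (b - 4)*(b + 1)*(b + 3)*(b + 4)*(b + 2)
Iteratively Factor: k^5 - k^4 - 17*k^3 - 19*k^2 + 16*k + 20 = (k + 2)*(k^4 - 3*k^3 - 11*k^2 + 3*k + 10) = (k + 1)*(k + 2)*(k^3 - 4*k^2 - 7*k + 10) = (k - 5)*(k + 1)*(k + 2)*(k^2 + k - 2) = (k - 5)*(k - 1)*(k + 1)*(k + 2)*(k + 2)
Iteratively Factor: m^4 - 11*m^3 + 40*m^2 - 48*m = (m - 4)*(m^3 - 7*m^2 + 12*m) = m*(m - 4)*(m^2 - 7*m + 12) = m*(m - 4)*(m - 3)*(m - 4)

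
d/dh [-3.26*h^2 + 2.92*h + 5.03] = 2.92 - 6.52*h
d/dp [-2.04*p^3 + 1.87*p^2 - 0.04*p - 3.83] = -6.12*p^2 + 3.74*p - 0.04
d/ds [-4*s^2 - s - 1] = -8*s - 1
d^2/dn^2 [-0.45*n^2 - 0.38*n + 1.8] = -0.900000000000000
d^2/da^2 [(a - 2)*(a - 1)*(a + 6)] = 6*a + 6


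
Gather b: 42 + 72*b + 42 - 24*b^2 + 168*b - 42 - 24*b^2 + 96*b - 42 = -48*b^2 + 336*b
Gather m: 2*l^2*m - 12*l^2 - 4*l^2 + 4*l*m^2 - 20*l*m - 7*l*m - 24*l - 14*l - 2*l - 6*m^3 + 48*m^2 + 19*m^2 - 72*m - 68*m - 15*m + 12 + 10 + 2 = -16*l^2 - 40*l - 6*m^3 + m^2*(4*l + 67) + m*(2*l^2 - 27*l - 155) + 24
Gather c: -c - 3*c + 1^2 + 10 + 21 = 32 - 4*c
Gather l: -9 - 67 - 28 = -104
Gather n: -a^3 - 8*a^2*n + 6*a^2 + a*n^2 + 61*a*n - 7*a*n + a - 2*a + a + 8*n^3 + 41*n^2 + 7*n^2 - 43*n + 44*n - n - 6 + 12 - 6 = -a^3 + 6*a^2 + 8*n^3 + n^2*(a + 48) + n*(-8*a^2 + 54*a)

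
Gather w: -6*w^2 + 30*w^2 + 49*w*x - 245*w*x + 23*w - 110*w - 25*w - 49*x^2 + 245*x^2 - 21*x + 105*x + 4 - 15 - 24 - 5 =24*w^2 + w*(-196*x - 112) + 196*x^2 + 84*x - 40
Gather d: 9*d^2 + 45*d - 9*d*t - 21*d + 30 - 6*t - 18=9*d^2 + d*(24 - 9*t) - 6*t + 12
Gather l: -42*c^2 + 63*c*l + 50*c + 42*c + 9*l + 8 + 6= -42*c^2 + 92*c + l*(63*c + 9) + 14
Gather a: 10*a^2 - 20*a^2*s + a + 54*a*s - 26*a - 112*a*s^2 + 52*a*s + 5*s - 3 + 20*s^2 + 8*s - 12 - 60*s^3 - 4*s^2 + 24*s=a^2*(10 - 20*s) + a*(-112*s^2 + 106*s - 25) - 60*s^3 + 16*s^2 + 37*s - 15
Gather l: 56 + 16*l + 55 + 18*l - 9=34*l + 102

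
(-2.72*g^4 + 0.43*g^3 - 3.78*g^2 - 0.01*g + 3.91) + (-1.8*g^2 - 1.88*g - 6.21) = -2.72*g^4 + 0.43*g^3 - 5.58*g^2 - 1.89*g - 2.3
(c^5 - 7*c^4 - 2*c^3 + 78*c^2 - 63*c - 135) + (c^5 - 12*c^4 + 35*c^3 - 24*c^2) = 2*c^5 - 19*c^4 + 33*c^3 + 54*c^2 - 63*c - 135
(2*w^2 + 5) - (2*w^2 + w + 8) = -w - 3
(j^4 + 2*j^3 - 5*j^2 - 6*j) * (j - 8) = j^5 - 6*j^4 - 21*j^3 + 34*j^2 + 48*j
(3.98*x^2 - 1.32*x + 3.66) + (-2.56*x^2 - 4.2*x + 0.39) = 1.42*x^2 - 5.52*x + 4.05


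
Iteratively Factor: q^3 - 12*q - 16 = (q - 4)*(q^2 + 4*q + 4) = (q - 4)*(q + 2)*(q + 2)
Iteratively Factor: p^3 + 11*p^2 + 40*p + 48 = (p + 4)*(p^2 + 7*p + 12) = (p + 3)*(p + 4)*(p + 4)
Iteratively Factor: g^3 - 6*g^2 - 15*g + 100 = (g + 4)*(g^2 - 10*g + 25) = (g - 5)*(g + 4)*(g - 5)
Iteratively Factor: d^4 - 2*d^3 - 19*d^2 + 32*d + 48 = (d - 3)*(d^3 + d^2 - 16*d - 16) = (d - 3)*(d + 4)*(d^2 - 3*d - 4) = (d - 4)*(d - 3)*(d + 4)*(d + 1)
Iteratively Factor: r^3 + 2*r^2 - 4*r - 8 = (r + 2)*(r^2 - 4) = (r + 2)^2*(r - 2)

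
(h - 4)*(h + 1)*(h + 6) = h^3 + 3*h^2 - 22*h - 24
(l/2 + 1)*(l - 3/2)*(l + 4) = l^3/2 + 9*l^2/4 - l/2 - 6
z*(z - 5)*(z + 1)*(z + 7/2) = z^4 - z^3/2 - 19*z^2 - 35*z/2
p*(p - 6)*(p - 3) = p^3 - 9*p^2 + 18*p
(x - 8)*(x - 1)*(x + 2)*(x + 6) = x^4 - x^3 - 52*x^2 - 44*x + 96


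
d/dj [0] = 0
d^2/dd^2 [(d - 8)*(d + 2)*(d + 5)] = 6*d - 2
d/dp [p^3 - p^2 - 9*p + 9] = 3*p^2 - 2*p - 9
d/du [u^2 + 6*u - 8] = 2*u + 6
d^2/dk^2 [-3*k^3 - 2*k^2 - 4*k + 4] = -18*k - 4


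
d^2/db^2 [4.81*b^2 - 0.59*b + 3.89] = 9.62000000000000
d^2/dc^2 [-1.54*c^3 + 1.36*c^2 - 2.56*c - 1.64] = 2.72 - 9.24*c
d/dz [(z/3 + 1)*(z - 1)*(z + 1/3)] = z^2 + 14*z/9 - 7/9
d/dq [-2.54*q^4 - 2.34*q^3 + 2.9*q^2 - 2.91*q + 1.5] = -10.16*q^3 - 7.02*q^2 + 5.8*q - 2.91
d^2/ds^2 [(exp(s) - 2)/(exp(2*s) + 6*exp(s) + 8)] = (exp(4*s) - 14*exp(3*s) - 84*exp(2*s) - 56*exp(s) + 160)*exp(s)/(exp(6*s) + 18*exp(5*s) + 132*exp(4*s) + 504*exp(3*s) + 1056*exp(2*s) + 1152*exp(s) + 512)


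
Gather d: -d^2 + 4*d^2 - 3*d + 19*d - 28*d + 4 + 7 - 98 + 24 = 3*d^2 - 12*d - 63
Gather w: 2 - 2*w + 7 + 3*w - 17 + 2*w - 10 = 3*w - 18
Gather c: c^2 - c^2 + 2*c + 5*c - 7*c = 0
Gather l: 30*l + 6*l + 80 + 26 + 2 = 36*l + 108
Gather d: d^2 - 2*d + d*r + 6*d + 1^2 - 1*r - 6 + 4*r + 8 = d^2 + d*(r + 4) + 3*r + 3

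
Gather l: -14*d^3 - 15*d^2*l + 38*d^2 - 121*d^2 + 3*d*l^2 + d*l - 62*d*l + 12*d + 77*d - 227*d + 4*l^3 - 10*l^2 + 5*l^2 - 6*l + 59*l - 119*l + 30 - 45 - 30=-14*d^3 - 83*d^2 - 138*d + 4*l^3 + l^2*(3*d - 5) + l*(-15*d^2 - 61*d - 66) - 45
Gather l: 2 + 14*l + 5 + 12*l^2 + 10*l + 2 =12*l^2 + 24*l + 9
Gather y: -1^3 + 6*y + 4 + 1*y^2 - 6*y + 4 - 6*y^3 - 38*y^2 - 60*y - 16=-6*y^3 - 37*y^2 - 60*y - 9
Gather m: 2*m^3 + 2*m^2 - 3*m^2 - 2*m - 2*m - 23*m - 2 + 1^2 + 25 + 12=2*m^3 - m^2 - 27*m + 36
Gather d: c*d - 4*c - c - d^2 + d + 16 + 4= -5*c - d^2 + d*(c + 1) + 20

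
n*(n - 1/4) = n^2 - n/4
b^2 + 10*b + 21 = (b + 3)*(b + 7)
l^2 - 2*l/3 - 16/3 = (l - 8/3)*(l + 2)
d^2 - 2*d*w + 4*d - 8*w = (d + 4)*(d - 2*w)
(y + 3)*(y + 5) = y^2 + 8*y + 15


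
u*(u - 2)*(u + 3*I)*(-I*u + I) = -I*u^4 + 3*u^3 + 3*I*u^3 - 9*u^2 - 2*I*u^2 + 6*u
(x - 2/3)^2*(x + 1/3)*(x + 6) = x^4 + 5*x^3 - 6*x^2 + 4*x/27 + 8/9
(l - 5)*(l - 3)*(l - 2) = l^3 - 10*l^2 + 31*l - 30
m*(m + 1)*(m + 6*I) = m^3 + m^2 + 6*I*m^2 + 6*I*m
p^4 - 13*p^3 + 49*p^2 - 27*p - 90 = (p - 6)*(p - 5)*(p - 3)*(p + 1)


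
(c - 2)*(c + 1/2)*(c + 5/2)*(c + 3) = c^4 + 4*c^3 - 7*c^2/4 - 67*c/4 - 15/2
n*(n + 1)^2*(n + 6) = n^4 + 8*n^3 + 13*n^2 + 6*n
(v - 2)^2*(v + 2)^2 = v^4 - 8*v^2 + 16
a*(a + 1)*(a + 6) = a^3 + 7*a^2 + 6*a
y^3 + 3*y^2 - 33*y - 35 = (y - 5)*(y + 1)*(y + 7)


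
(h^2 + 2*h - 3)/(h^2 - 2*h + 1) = (h + 3)/(h - 1)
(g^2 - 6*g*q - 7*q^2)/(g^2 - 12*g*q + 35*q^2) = (-g - q)/(-g + 5*q)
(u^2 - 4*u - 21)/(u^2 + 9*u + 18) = (u - 7)/(u + 6)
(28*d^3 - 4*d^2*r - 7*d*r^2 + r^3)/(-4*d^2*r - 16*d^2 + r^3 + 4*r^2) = (-7*d + r)/(r + 4)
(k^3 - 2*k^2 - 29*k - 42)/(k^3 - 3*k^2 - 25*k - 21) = (k + 2)/(k + 1)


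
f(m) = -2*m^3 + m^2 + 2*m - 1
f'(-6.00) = -226.00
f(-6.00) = 455.00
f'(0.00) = 2.00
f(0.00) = -1.00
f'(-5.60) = -197.36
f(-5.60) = 370.39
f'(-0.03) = 1.93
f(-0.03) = -1.06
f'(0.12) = 2.15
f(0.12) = -0.75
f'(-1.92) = -23.96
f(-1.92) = 13.00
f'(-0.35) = 0.56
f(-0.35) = -1.49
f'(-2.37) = -36.44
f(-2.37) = 26.50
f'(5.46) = -165.95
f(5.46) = -285.81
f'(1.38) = -6.67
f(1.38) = -1.59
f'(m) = -6*m^2 + 2*m + 2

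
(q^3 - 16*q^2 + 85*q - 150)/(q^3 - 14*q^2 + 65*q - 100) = (q - 6)/(q - 4)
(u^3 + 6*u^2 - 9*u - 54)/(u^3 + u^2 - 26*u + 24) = (u^2 - 9)/(u^2 - 5*u + 4)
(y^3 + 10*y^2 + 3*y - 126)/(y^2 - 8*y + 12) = (y^3 + 10*y^2 + 3*y - 126)/(y^2 - 8*y + 12)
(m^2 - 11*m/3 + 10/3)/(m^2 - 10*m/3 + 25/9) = 3*(m - 2)/(3*m - 5)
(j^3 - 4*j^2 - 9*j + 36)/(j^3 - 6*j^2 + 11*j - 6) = (j^2 - j - 12)/(j^2 - 3*j + 2)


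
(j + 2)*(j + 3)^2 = j^3 + 8*j^2 + 21*j + 18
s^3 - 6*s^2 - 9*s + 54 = (s - 6)*(s - 3)*(s + 3)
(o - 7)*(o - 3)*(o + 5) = o^3 - 5*o^2 - 29*o + 105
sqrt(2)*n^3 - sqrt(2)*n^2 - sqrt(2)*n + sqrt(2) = (n - 1)^2*(sqrt(2)*n + sqrt(2))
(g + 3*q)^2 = g^2 + 6*g*q + 9*q^2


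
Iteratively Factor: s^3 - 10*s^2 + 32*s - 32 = (s - 2)*(s^2 - 8*s + 16) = (s - 4)*(s - 2)*(s - 4)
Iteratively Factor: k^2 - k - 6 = (k - 3)*(k + 2)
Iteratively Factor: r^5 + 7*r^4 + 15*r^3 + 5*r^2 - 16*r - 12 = (r + 1)*(r^4 + 6*r^3 + 9*r^2 - 4*r - 12) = (r - 1)*(r + 1)*(r^3 + 7*r^2 + 16*r + 12) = (r - 1)*(r + 1)*(r + 3)*(r^2 + 4*r + 4) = (r - 1)*(r + 1)*(r + 2)*(r + 3)*(r + 2)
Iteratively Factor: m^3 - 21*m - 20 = (m + 1)*(m^2 - m - 20) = (m + 1)*(m + 4)*(m - 5)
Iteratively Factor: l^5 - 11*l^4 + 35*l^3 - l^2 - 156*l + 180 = (l - 2)*(l^4 - 9*l^3 + 17*l^2 + 33*l - 90) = (l - 3)*(l - 2)*(l^3 - 6*l^2 - l + 30) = (l - 5)*(l - 3)*(l - 2)*(l^2 - l - 6) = (l - 5)*(l - 3)^2*(l - 2)*(l + 2)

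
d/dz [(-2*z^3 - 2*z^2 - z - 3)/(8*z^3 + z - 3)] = 2*(8*z^4 + 6*z^3 + 44*z^2 + 6*z + 3)/(64*z^6 + 16*z^4 - 48*z^3 + z^2 - 6*z + 9)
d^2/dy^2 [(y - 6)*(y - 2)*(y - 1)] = 6*y - 18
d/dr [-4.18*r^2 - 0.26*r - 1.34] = -8.36*r - 0.26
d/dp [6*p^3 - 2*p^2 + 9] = 2*p*(9*p - 2)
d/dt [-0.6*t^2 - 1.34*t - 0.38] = -1.2*t - 1.34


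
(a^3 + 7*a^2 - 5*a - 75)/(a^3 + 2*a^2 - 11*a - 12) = (a^2 + 10*a + 25)/(a^2 + 5*a + 4)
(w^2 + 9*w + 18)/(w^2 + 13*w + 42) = (w + 3)/(w + 7)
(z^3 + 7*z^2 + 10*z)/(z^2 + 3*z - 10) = z*(z + 2)/(z - 2)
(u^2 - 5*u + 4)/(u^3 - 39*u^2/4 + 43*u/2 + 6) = 4*(u - 1)/(4*u^2 - 23*u - 6)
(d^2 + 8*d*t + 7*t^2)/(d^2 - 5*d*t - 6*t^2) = (-d - 7*t)/(-d + 6*t)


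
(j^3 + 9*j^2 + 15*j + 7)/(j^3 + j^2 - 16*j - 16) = (j^2 + 8*j + 7)/(j^2 - 16)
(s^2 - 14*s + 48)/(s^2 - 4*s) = (s^2 - 14*s + 48)/(s*(s - 4))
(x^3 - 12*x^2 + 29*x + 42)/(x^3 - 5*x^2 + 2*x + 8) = (x^2 - 13*x + 42)/(x^2 - 6*x + 8)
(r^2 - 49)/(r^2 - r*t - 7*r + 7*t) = (r + 7)/(r - t)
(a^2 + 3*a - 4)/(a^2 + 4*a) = (a - 1)/a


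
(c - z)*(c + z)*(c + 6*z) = c^3 + 6*c^2*z - c*z^2 - 6*z^3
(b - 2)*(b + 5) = b^2 + 3*b - 10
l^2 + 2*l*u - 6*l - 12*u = (l - 6)*(l + 2*u)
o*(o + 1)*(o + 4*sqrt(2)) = o^3 + o^2 + 4*sqrt(2)*o^2 + 4*sqrt(2)*o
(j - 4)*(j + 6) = j^2 + 2*j - 24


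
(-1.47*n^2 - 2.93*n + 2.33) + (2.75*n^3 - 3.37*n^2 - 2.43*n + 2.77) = 2.75*n^3 - 4.84*n^2 - 5.36*n + 5.1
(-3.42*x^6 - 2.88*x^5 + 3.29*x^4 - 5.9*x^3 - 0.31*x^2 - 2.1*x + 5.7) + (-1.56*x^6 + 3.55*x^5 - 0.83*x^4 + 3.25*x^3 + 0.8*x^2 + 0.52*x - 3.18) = -4.98*x^6 + 0.67*x^5 + 2.46*x^4 - 2.65*x^3 + 0.49*x^2 - 1.58*x + 2.52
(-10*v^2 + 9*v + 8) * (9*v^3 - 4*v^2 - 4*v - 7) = -90*v^5 + 121*v^4 + 76*v^3 + 2*v^2 - 95*v - 56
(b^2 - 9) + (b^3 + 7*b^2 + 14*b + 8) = b^3 + 8*b^2 + 14*b - 1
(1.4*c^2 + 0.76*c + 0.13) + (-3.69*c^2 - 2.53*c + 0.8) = -2.29*c^2 - 1.77*c + 0.93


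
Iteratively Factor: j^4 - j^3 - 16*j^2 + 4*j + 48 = (j - 2)*(j^3 + j^2 - 14*j - 24) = (j - 4)*(j - 2)*(j^2 + 5*j + 6) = (j - 4)*(j - 2)*(j + 3)*(j + 2)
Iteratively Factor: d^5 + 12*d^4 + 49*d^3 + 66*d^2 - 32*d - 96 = (d + 3)*(d^4 + 9*d^3 + 22*d^2 - 32) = (d + 2)*(d + 3)*(d^3 + 7*d^2 + 8*d - 16) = (d + 2)*(d + 3)*(d + 4)*(d^2 + 3*d - 4) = (d - 1)*(d + 2)*(d + 3)*(d + 4)*(d + 4)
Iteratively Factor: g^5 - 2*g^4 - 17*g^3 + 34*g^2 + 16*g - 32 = (g - 4)*(g^4 + 2*g^3 - 9*g^2 - 2*g + 8) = (g - 4)*(g + 1)*(g^3 + g^2 - 10*g + 8) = (g - 4)*(g - 1)*(g + 1)*(g^2 + 2*g - 8) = (g - 4)*(g - 1)*(g + 1)*(g + 4)*(g - 2)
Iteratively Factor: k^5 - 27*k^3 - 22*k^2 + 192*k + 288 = (k - 4)*(k^4 + 4*k^3 - 11*k^2 - 66*k - 72) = (k - 4)*(k + 3)*(k^3 + k^2 - 14*k - 24) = (k - 4)^2*(k + 3)*(k^2 + 5*k + 6) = (k - 4)^2*(k + 2)*(k + 3)*(k + 3)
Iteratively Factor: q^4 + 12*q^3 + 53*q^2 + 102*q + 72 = (q + 3)*(q^3 + 9*q^2 + 26*q + 24) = (q + 3)^2*(q^2 + 6*q + 8) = (q + 2)*(q + 3)^2*(q + 4)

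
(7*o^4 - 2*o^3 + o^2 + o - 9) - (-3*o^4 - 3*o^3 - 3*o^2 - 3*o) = 10*o^4 + o^3 + 4*o^2 + 4*o - 9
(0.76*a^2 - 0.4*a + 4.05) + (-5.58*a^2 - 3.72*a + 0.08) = -4.82*a^2 - 4.12*a + 4.13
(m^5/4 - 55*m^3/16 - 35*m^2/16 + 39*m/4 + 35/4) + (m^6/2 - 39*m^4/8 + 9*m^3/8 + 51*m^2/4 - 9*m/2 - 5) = m^6/2 + m^5/4 - 39*m^4/8 - 37*m^3/16 + 169*m^2/16 + 21*m/4 + 15/4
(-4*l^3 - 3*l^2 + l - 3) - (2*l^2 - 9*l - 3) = -4*l^3 - 5*l^2 + 10*l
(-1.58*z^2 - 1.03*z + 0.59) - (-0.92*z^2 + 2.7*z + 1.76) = -0.66*z^2 - 3.73*z - 1.17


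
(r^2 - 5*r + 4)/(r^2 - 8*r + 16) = (r - 1)/(r - 4)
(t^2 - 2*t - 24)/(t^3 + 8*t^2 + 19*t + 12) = (t - 6)/(t^2 + 4*t + 3)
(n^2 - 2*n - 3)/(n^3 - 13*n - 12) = (n - 3)/(n^2 - n - 12)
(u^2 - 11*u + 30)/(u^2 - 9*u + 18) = (u - 5)/(u - 3)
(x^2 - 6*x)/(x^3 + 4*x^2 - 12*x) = (x - 6)/(x^2 + 4*x - 12)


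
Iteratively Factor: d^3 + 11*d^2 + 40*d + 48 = (d + 4)*(d^2 + 7*d + 12) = (d + 3)*(d + 4)*(d + 4)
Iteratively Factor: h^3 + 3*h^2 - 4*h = (h + 4)*(h^2 - h) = h*(h + 4)*(h - 1)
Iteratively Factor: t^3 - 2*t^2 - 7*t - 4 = (t + 1)*(t^2 - 3*t - 4) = (t - 4)*(t + 1)*(t + 1)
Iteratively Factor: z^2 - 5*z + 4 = (z - 4)*(z - 1)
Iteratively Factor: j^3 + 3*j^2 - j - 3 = (j + 3)*(j^2 - 1) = (j + 1)*(j + 3)*(j - 1)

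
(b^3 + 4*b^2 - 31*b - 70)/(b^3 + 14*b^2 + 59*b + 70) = (b - 5)/(b + 5)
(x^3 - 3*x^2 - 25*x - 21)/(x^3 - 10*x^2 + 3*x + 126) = (x + 1)/(x - 6)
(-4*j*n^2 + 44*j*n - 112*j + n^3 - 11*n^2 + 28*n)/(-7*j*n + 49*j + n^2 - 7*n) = (4*j*n - 16*j - n^2 + 4*n)/(7*j - n)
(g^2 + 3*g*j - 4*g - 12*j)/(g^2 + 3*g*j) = (g - 4)/g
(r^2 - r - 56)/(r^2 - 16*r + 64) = (r + 7)/(r - 8)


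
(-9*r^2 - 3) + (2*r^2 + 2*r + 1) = -7*r^2 + 2*r - 2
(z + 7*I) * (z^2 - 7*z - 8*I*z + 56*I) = z^3 - 7*z^2 - I*z^2 + 56*z + 7*I*z - 392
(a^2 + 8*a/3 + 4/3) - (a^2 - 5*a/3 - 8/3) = 13*a/3 + 4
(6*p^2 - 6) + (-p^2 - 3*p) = 5*p^2 - 3*p - 6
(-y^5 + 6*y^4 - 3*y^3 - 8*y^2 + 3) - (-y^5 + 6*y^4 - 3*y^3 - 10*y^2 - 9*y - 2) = 2*y^2 + 9*y + 5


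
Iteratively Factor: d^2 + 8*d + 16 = (d + 4)*(d + 4)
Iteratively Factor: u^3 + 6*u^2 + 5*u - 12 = (u + 3)*(u^2 + 3*u - 4) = (u - 1)*(u + 3)*(u + 4)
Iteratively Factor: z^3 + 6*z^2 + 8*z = (z + 4)*(z^2 + 2*z) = (z + 2)*(z + 4)*(z)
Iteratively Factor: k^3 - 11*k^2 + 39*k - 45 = (k - 3)*(k^2 - 8*k + 15) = (k - 3)^2*(k - 5)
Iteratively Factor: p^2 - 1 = (p + 1)*(p - 1)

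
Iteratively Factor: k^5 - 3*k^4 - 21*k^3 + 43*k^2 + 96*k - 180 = (k - 2)*(k^4 - k^3 - 23*k^2 - 3*k + 90) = (k - 2)*(k + 3)*(k^3 - 4*k^2 - 11*k + 30) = (k - 5)*(k - 2)*(k + 3)*(k^2 + k - 6) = (k - 5)*(k - 2)*(k + 3)^2*(k - 2)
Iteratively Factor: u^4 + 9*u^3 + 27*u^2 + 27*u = (u + 3)*(u^3 + 6*u^2 + 9*u) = (u + 3)^2*(u^2 + 3*u) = u*(u + 3)^2*(u + 3)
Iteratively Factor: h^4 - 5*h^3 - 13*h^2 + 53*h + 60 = (h - 4)*(h^3 - h^2 - 17*h - 15) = (h - 4)*(h + 3)*(h^2 - 4*h - 5) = (h - 5)*(h - 4)*(h + 3)*(h + 1)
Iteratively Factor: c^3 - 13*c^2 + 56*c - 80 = (c - 4)*(c^2 - 9*c + 20) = (c - 5)*(c - 4)*(c - 4)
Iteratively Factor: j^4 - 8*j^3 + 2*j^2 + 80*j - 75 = (j - 5)*(j^3 - 3*j^2 - 13*j + 15) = (j - 5)^2*(j^2 + 2*j - 3) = (j - 5)^2*(j - 1)*(j + 3)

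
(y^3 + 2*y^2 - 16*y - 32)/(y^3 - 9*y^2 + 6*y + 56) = (y + 4)/(y - 7)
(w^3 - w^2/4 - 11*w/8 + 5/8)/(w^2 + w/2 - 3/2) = (8*w^2 + 6*w - 5)/(4*(2*w + 3))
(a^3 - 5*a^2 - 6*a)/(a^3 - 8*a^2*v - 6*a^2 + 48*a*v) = (-a - 1)/(-a + 8*v)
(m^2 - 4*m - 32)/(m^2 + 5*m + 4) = (m - 8)/(m + 1)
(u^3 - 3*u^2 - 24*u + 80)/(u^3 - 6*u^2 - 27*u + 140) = (u - 4)/(u - 7)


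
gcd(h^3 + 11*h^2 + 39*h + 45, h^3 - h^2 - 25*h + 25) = h + 5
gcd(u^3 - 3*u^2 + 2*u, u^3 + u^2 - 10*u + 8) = u^2 - 3*u + 2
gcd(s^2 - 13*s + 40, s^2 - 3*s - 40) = s - 8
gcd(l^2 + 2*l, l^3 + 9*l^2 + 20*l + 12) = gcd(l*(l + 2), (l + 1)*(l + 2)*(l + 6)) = l + 2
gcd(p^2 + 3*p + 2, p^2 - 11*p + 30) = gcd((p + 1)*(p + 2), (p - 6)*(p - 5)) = 1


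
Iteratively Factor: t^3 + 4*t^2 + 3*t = (t + 1)*(t^2 + 3*t) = (t + 1)*(t + 3)*(t)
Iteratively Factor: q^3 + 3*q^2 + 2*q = (q + 1)*(q^2 + 2*q) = (q + 1)*(q + 2)*(q)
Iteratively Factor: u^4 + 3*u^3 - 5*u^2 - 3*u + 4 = (u - 1)*(u^3 + 4*u^2 - u - 4) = (u - 1)^2*(u^2 + 5*u + 4) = (u - 1)^2*(u + 1)*(u + 4)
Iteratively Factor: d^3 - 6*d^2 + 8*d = (d - 4)*(d^2 - 2*d) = (d - 4)*(d - 2)*(d)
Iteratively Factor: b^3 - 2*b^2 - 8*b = (b)*(b^2 - 2*b - 8) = b*(b + 2)*(b - 4)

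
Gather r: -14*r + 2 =2 - 14*r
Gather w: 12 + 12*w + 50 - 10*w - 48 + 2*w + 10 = 4*w + 24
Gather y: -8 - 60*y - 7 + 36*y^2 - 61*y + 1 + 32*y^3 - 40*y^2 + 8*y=32*y^3 - 4*y^2 - 113*y - 14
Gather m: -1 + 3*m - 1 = 3*m - 2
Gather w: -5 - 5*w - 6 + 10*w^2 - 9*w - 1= 10*w^2 - 14*w - 12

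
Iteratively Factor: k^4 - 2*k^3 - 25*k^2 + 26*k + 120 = (k + 2)*(k^3 - 4*k^2 - 17*k + 60) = (k - 3)*(k + 2)*(k^2 - k - 20) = (k - 3)*(k + 2)*(k + 4)*(k - 5)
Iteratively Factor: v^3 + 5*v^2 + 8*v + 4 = (v + 1)*(v^2 + 4*v + 4) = (v + 1)*(v + 2)*(v + 2)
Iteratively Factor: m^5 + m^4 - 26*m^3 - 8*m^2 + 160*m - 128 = (m - 1)*(m^4 + 2*m^3 - 24*m^2 - 32*m + 128) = (m - 1)*(m + 4)*(m^3 - 2*m^2 - 16*m + 32) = (m - 2)*(m - 1)*(m + 4)*(m^2 - 16) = (m - 2)*(m - 1)*(m + 4)^2*(m - 4)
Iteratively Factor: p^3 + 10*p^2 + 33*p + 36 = (p + 3)*(p^2 + 7*p + 12) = (p + 3)^2*(p + 4)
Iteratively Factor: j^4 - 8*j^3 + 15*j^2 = (j)*(j^3 - 8*j^2 + 15*j) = j*(j - 3)*(j^2 - 5*j) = j^2*(j - 3)*(j - 5)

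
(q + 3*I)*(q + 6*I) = q^2 + 9*I*q - 18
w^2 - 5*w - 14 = (w - 7)*(w + 2)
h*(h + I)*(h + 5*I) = h^3 + 6*I*h^2 - 5*h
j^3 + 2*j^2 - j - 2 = (j - 1)*(j + 1)*(j + 2)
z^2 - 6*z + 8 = (z - 4)*(z - 2)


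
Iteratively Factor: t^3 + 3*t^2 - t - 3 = (t + 3)*(t^2 - 1) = (t + 1)*(t + 3)*(t - 1)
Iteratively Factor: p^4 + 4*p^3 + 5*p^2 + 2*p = (p + 1)*(p^3 + 3*p^2 + 2*p) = p*(p + 1)*(p^2 + 3*p + 2) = p*(p + 1)^2*(p + 2)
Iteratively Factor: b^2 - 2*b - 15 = (b + 3)*(b - 5)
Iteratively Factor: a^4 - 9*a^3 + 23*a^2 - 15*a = (a - 1)*(a^3 - 8*a^2 + 15*a) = (a - 5)*(a - 1)*(a^2 - 3*a) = (a - 5)*(a - 3)*(a - 1)*(a)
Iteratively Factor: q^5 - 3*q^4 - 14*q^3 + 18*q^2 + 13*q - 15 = (q - 5)*(q^4 + 2*q^3 - 4*q^2 - 2*q + 3) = (q - 5)*(q + 3)*(q^3 - q^2 - q + 1) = (q - 5)*(q + 1)*(q + 3)*(q^2 - 2*q + 1) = (q - 5)*(q - 1)*(q + 1)*(q + 3)*(q - 1)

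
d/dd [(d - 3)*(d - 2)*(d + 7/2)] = 3*d^2 - 3*d - 23/2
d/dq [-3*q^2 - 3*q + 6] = -6*q - 3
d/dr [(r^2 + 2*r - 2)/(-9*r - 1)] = (-9*r^2 - 2*r - 20)/(81*r^2 + 18*r + 1)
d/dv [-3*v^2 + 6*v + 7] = 6 - 6*v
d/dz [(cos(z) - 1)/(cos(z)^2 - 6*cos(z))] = (sin(z) + 6*sin(z)/cos(z)^2 - 2*tan(z))/(cos(z) - 6)^2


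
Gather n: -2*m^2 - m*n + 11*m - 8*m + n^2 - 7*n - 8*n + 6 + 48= -2*m^2 + 3*m + n^2 + n*(-m - 15) + 54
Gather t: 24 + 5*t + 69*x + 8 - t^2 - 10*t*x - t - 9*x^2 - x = -t^2 + t*(4 - 10*x) - 9*x^2 + 68*x + 32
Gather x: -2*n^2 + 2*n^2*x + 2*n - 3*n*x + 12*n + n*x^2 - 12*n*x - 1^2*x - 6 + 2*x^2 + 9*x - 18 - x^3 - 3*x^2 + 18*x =-2*n^2 + 14*n - x^3 + x^2*(n - 1) + x*(2*n^2 - 15*n + 26) - 24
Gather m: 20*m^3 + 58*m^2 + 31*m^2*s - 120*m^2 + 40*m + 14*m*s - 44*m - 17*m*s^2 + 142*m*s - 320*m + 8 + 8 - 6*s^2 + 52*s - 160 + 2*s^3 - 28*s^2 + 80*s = 20*m^3 + m^2*(31*s - 62) + m*(-17*s^2 + 156*s - 324) + 2*s^3 - 34*s^2 + 132*s - 144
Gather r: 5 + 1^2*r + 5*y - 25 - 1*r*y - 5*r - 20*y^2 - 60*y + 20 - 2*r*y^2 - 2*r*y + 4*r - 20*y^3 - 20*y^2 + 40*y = r*(-2*y^2 - 3*y) - 20*y^3 - 40*y^2 - 15*y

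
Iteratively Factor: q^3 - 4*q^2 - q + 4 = (q - 1)*(q^2 - 3*q - 4) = (q - 4)*(q - 1)*(q + 1)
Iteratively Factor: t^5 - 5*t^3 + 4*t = (t - 1)*(t^4 + t^3 - 4*t^2 - 4*t) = (t - 2)*(t - 1)*(t^3 + 3*t^2 + 2*t) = (t - 2)*(t - 1)*(t + 1)*(t^2 + 2*t) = (t - 2)*(t - 1)*(t + 1)*(t + 2)*(t)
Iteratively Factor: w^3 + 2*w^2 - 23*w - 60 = (w - 5)*(w^2 + 7*w + 12) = (w - 5)*(w + 4)*(w + 3)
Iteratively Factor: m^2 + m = (m)*(m + 1)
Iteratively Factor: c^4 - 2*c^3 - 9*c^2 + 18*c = (c - 2)*(c^3 - 9*c) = (c - 2)*(c + 3)*(c^2 - 3*c) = (c - 3)*(c - 2)*(c + 3)*(c)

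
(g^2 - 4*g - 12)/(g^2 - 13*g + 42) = (g + 2)/(g - 7)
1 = 1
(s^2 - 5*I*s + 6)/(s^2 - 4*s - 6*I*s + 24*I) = (s + I)/(s - 4)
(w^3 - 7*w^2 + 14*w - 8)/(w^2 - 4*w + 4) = (w^2 - 5*w + 4)/(w - 2)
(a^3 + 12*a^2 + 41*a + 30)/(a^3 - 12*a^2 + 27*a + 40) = (a^2 + 11*a + 30)/(a^2 - 13*a + 40)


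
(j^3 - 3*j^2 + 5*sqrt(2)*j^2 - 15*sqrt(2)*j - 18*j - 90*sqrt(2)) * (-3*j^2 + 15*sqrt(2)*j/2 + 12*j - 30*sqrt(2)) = -3*j^5 - 15*sqrt(2)*j^4/2 + 21*j^4 + 105*sqrt(2)*j^3/2 + 93*j^3 - 741*j^2 + 45*sqrt(2)*j^2 - 540*sqrt(2)*j - 450*j + 5400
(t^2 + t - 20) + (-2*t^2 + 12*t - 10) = -t^2 + 13*t - 30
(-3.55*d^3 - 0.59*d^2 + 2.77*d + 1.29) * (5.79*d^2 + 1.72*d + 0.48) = -20.5545*d^5 - 9.5221*d^4 + 13.3195*d^3 + 11.9503*d^2 + 3.5484*d + 0.6192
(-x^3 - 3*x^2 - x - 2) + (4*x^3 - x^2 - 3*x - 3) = 3*x^3 - 4*x^2 - 4*x - 5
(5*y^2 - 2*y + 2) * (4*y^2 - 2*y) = 20*y^4 - 18*y^3 + 12*y^2 - 4*y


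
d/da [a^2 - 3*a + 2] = 2*a - 3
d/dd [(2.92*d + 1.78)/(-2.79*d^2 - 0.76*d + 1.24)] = (8.1468*d^2 + 9.9324*d + 4.9736)/(7.7841*d^4 + 4.2408*d^3 - 6.3416*d^2 - 1.8848*d + 1.5376)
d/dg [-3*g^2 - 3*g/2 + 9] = -6*g - 3/2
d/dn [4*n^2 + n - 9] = 8*n + 1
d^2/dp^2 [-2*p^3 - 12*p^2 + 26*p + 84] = -12*p - 24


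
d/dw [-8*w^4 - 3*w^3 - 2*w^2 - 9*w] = -32*w^3 - 9*w^2 - 4*w - 9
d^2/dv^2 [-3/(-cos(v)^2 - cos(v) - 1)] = 3*(-4*sin(v)^4 - sin(v)^2 + 19*cos(v)/4 - 3*cos(3*v)/4 + 5)/(-sin(v)^2 + cos(v) + 2)^3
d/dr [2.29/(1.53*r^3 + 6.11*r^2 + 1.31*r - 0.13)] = (-10.5111*r^2 - 27.9838*r - 2.9999)/(1.53*r^3 + 6.11*r^2 + 1.31*r - 0.13)^2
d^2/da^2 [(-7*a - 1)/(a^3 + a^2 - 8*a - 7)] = 2*(-(7*a + 1)*(3*a^2 + 2*a - 8)^2 + (21*a^2 + 14*a + (3*a + 1)*(7*a + 1) - 56)*(a^3 + a^2 - 8*a - 7))/(a^3 + a^2 - 8*a - 7)^3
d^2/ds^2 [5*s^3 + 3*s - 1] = 30*s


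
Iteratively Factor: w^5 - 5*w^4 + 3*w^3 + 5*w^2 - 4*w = (w - 4)*(w^4 - w^3 - w^2 + w) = w*(w - 4)*(w^3 - w^2 - w + 1) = w*(w - 4)*(w - 1)*(w^2 - 1) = w*(w - 4)*(w - 1)*(w + 1)*(w - 1)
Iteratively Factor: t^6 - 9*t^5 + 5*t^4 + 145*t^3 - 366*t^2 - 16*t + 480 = (t + 1)*(t^5 - 10*t^4 + 15*t^3 + 130*t^2 - 496*t + 480) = (t - 2)*(t + 1)*(t^4 - 8*t^3 - t^2 + 128*t - 240) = (t - 5)*(t - 2)*(t + 1)*(t^3 - 3*t^2 - 16*t + 48) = (t - 5)*(t - 4)*(t - 2)*(t + 1)*(t^2 + t - 12) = (t - 5)*(t - 4)*(t - 3)*(t - 2)*(t + 1)*(t + 4)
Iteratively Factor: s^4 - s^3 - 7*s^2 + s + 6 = (s - 3)*(s^3 + 2*s^2 - s - 2) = (s - 3)*(s - 1)*(s^2 + 3*s + 2) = (s - 3)*(s - 1)*(s + 1)*(s + 2)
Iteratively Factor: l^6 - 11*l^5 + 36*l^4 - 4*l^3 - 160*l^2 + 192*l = (l - 2)*(l^5 - 9*l^4 + 18*l^3 + 32*l^2 - 96*l) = l*(l - 2)*(l^4 - 9*l^3 + 18*l^2 + 32*l - 96) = l*(l - 3)*(l - 2)*(l^3 - 6*l^2 + 32) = l*(l - 4)*(l - 3)*(l - 2)*(l^2 - 2*l - 8) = l*(l - 4)*(l - 3)*(l - 2)*(l + 2)*(l - 4)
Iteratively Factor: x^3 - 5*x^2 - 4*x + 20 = (x - 5)*(x^2 - 4) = (x - 5)*(x - 2)*(x + 2)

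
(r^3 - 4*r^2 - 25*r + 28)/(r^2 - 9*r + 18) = (r^3 - 4*r^2 - 25*r + 28)/(r^2 - 9*r + 18)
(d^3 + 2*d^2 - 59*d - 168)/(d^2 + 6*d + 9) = (d^2 - d - 56)/(d + 3)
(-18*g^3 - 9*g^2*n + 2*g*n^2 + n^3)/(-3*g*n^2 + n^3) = 6*g^2/n^2 + 5*g/n + 1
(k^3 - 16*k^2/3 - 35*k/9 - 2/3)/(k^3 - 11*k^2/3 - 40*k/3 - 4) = (k + 1/3)/(k + 2)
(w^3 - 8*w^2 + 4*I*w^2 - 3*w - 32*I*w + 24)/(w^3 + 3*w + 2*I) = (w^2 + w*(-8 + 3*I) - 24*I)/(w^2 - I*w + 2)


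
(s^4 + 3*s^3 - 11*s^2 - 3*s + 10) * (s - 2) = s^5 + s^4 - 17*s^3 + 19*s^2 + 16*s - 20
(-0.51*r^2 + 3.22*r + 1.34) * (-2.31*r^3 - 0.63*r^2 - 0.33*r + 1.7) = 1.1781*r^5 - 7.1169*r^4 - 4.9557*r^3 - 2.7738*r^2 + 5.0318*r + 2.278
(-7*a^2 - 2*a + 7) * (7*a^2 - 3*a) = -49*a^4 + 7*a^3 + 55*a^2 - 21*a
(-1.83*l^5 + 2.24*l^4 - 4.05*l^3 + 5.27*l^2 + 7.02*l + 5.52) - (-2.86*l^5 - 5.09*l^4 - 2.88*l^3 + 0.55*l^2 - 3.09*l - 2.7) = 1.03*l^5 + 7.33*l^4 - 1.17*l^3 + 4.72*l^2 + 10.11*l + 8.22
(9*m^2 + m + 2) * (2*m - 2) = 18*m^3 - 16*m^2 + 2*m - 4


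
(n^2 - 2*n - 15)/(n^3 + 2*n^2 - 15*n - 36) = (n - 5)/(n^2 - n - 12)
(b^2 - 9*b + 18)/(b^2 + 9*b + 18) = (b^2 - 9*b + 18)/(b^2 + 9*b + 18)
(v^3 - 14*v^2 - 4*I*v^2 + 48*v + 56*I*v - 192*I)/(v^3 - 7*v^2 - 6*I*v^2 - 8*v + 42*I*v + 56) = (v^2 - 14*v + 48)/(v^2 - v*(7 + 2*I) + 14*I)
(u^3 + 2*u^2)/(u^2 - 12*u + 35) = u^2*(u + 2)/(u^2 - 12*u + 35)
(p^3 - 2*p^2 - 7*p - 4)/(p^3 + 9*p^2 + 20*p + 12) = (p^2 - 3*p - 4)/(p^2 + 8*p + 12)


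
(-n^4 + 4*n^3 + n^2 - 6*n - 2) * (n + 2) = -n^5 + 2*n^4 + 9*n^3 - 4*n^2 - 14*n - 4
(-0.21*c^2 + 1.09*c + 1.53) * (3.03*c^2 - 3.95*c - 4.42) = -0.6363*c^4 + 4.1322*c^3 + 1.2586*c^2 - 10.8613*c - 6.7626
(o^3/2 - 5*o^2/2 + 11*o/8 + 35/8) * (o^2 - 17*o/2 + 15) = o^5/2 - 27*o^4/4 + 241*o^3/8 - 717*o^2/16 - 265*o/16 + 525/8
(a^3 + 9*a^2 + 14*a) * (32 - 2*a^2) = -2*a^5 - 18*a^4 + 4*a^3 + 288*a^2 + 448*a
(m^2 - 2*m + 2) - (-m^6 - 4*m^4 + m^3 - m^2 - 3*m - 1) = m^6 + 4*m^4 - m^3 + 2*m^2 + m + 3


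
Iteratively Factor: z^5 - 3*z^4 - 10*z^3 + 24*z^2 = (z)*(z^4 - 3*z^3 - 10*z^2 + 24*z) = z^2*(z^3 - 3*z^2 - 10*z + 24) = z^2*(z - 2)*(z^2 - z - 12) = z^2*(z - 2)*(z + 3)*(z - 4)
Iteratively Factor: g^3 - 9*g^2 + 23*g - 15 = (g - 5)*(g^2 - 4*g + 3) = (g - 5)*(g - 3)*(g - 1)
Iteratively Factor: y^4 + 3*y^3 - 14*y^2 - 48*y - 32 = (y - 4)*(y^3 + 7*y^2 + 14*y + 8) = (y - 4)*(y + 4)*(y^2 + 3*y + 2) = (y - 4)*(y + 2)*(y + 4)*(y + 1)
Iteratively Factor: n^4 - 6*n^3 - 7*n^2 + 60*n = (n)*(n^3 - 6*n^2 - 7*n + 60) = n*(n - 5)*(n^2 - n - 12) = n*(n - 5)*(n - 4)*(n + 3)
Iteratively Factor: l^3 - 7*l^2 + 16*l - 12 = (l - 2)*(l^2 - 5*l + 6) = (l - 3)*(l - 2)*(l - 2)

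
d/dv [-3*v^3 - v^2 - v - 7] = -9*v^2 - 2*v - 1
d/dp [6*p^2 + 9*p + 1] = 12*p + 9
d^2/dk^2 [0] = 0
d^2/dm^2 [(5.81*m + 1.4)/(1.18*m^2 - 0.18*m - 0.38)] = ((-41.1348*m - 1.2124)*(-1.18*m^2 + 0.18*m + 0.38) - (2.36*m - 0.18)*(4.72*m - 0.36)*(5.81*m + 1.4))/(-1.18*m^2 + 0.18*m + 0.38)^3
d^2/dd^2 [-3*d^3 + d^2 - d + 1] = 2 - 18*d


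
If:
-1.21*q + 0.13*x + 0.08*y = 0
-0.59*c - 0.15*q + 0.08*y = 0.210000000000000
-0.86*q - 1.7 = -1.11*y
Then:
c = 0.146629877808435 - 0.19255025620812*y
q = 1.2906976744186*y - 1.97674418604651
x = 11.3980322003578*y - 18.3989266547406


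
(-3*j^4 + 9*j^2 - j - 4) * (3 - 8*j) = 24*j^5 - 9*j^4 - 72*j^3 + 35*j^2 + 29*j - 12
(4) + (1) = 5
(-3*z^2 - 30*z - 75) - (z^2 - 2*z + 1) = -4*z^2 - 28*z - 76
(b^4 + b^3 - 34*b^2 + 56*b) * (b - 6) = b^5 - 5*b^4 - 40*b^3 + 260*b^2 - 336*b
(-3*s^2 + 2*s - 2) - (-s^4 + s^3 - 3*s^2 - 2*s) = s^4 - s^3 + 4*s - 2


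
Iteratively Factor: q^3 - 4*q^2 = (q)*(q^2 - 4*q) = q^2*(q - 4)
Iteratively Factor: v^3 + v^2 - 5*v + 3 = (v + 3)*(v^2 - 2*v + 1) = (v - 1)*(v + 3)*(v - 1)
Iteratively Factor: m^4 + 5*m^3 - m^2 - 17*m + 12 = (m - 1)*(m^3 + 6*m^2 + 5*m - 12) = (m - 1)^2*(m^2 + 7*m + 12) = (m - 1)^2*(m + 3)*(m + 4)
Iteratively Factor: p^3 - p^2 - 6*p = (p + 2)*(p^2 - 3*p) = p*(p + 2)*(p - 3)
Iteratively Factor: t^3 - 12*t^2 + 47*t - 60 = (t - 3)*(t^2 - 9*t + 20) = (t - 4)*(t - 3)*(t - 5)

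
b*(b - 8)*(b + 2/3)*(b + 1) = b^4 - 19*b^3/3 - 38*b^2/3 - 16*b/3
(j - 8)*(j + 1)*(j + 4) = j^3 - 3*j^2 - 36*j - 32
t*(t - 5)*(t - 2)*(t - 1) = t^4 - 8*t^3 + 17*t^2 - 10*t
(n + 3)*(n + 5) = n^2 + 8*n + 15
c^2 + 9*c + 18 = (c + 3)*(c + 6)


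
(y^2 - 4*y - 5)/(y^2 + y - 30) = (y + 1)/(y + 6)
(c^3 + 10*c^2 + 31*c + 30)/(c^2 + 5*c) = c + 5 + 6/c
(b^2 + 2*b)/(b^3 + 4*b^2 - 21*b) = (b + 2)/(b^2 + 4*b - 21)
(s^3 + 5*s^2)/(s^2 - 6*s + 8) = s^2*(s + 5)/(s^2 - 6*s + 8)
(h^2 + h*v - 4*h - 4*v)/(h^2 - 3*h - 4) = (h + v)/(h + 1)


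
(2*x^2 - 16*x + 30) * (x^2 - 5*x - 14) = 2*x^4 - 26*x^3 + 82*x^2 + 74*x - 420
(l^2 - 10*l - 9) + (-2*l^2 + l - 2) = -l^2 - 9*l - 11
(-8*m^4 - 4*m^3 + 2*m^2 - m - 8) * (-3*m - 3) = 24*m^5 + 36*m^4 + 6*m^3 - 3*m^2 + 27*m + 24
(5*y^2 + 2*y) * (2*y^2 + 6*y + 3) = 10*y^4 + 34*y^3 + 27*y^2 + 6*y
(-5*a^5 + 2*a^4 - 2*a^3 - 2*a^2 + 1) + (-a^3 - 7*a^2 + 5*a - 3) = -5*a^5 + 2*a^4 - 3*a^3 - 9*a^2 + 5*a - 2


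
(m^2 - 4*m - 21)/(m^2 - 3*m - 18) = (m - 7)/(m - 6)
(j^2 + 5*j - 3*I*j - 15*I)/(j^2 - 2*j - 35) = (j - 3*I)/(j - 7)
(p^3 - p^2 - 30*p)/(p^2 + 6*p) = (p^2 - p - 30)/(p + 6)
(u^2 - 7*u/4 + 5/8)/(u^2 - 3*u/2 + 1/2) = (u - 5/4)/(u - 1)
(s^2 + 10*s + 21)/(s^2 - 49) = (s + 3)/(s - 7)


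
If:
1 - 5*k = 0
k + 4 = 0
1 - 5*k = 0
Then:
No Solution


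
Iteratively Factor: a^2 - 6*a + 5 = (a - 5)*(a - 1)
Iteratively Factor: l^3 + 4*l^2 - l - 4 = (l + 4)*(l^2 - 1) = (l - 1)*(l + 4)*(l + 1)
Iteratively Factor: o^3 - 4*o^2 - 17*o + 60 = (o + 4)*(o^2 - 8*o + 15) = (o - 5)*(o + 4)*(o - 3)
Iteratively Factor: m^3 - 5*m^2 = (m - 5)*(m^2) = m*(m - 5)*(m)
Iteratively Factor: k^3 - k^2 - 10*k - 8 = (k - 4)*(k^2 + 3*k + 2) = (k - 4)*(k + 1)*(k + 2)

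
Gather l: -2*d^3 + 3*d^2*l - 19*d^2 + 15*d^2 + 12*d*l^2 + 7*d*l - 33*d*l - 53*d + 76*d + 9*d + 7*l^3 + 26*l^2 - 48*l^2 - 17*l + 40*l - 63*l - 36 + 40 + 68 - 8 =-2*d^3 - 4*d^2 + 32*d + 7*l^3 + l^2*(12*d - 22) + l*(3*d^2 - 26*d - 40) + 64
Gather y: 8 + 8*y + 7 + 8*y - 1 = 16*y + 14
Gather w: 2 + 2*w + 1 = 2*w + 3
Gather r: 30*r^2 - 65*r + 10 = 30*r^2 - 65*r + 10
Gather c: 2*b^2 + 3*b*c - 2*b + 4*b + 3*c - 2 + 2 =2*b^2 + 2*b + c*(3*b + 3)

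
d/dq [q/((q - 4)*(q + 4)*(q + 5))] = (-2*q^3 - 5*q^2 - 80)/(q^6 + 10*q^5 - 7*q^4 - 320*q^3 - 544*q^2 + 2560*q + 6400)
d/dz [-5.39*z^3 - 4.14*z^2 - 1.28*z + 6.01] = -16.17*z^2 - 8.28*z - 1.28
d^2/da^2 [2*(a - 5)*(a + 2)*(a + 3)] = 12*a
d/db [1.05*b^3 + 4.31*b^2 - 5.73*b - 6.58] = 3.15*b^2 + 8.62*b - 5.73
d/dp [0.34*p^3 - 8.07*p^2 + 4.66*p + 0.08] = 1.02*p^2 - 16.14*p + 4.66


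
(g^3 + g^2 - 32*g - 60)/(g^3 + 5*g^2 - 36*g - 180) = (g + 2)/(g + 6)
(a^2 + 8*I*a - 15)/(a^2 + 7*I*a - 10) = (a + 3*I)/(a + 2*I)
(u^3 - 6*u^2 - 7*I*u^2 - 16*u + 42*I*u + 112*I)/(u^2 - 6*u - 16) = u - 7*I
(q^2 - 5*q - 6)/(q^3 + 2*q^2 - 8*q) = (q^2 - 5*q - 6)/(q*(q^2 + 2*q - 8))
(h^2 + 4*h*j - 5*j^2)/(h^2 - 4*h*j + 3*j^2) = (h + 5*j)/(h - 3*j)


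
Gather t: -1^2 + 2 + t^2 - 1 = t^2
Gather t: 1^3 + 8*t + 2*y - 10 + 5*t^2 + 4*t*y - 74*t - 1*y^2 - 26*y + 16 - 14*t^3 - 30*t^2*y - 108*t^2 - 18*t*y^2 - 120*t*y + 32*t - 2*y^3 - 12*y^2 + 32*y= -14*t^3 + t^2*(-30*y - 103) + t*(-18*y^2 - 116*y - 34) - 2*y^3 - 13*y^2 + 8*y + 7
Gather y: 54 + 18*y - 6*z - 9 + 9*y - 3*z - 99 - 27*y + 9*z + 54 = 0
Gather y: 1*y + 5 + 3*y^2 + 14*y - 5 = 3*y^2 + 15*y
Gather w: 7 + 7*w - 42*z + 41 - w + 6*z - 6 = 6*w - 36*z + 42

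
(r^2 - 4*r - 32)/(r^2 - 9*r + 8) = (r + 4)/(r - 1)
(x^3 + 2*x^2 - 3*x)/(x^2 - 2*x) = (x^2 + 2*x - 3)/(x - 2)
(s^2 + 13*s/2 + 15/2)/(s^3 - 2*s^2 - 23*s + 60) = (s + 3/2)/(s^2 - 7*s + 12)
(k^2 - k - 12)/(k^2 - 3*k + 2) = (k^2 - k - 12)/(k^2 - 3*k + 2)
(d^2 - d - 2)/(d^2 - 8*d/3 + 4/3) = 3*(d + 1)/(3*d - 2)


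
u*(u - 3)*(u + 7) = u^3 + 4*u^2 - 21*u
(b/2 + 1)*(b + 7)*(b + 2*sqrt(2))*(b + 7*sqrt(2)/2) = b^4/2 + 11*sqrt(2)*b^3/4 + 9*b^3/2 + 14*b^2 + 99*sqrt(2)*b^2/4 + 77*sqrt(2)*b/2 + 63*b + 98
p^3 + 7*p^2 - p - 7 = (p - 1)*(p + 1)*(p + 7)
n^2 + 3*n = n*(n + 3)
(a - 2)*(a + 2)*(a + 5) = a^3 + 5*a^2 - 4*a - 20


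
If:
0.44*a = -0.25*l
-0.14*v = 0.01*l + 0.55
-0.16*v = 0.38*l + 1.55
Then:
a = 1.42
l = -2.50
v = -3.75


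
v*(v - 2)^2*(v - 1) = v^4 - 5*v^3 + 8*v^2 - 4*v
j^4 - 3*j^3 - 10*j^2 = j^2*(j - 5)*(j + 2)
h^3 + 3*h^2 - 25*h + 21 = (h - 3)*(h - 1)*(h + 7)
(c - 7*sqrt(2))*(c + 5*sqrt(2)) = c^2 - 2*sqrt(2)*c - 70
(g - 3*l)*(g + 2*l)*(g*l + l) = g^3*l - g^2*l^2 + g^2*l - 6*g*l^3 - g*l^2 - 6*l^3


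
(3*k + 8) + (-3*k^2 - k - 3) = -3*k^2 + 2*k + 5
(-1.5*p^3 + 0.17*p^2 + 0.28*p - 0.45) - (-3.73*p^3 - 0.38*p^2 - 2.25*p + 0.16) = 2.23*p^3 + 0.55*p^2 + 2.53*p - 0.61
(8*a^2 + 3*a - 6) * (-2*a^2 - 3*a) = -16*a^4 - 30*a^3 + 3*a^2 + 18*a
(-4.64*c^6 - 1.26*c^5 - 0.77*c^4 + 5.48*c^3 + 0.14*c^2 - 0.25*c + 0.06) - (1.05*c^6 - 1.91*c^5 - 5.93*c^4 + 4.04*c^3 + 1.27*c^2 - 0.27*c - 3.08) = -5.69*c^6 + 0.65*c^5 + 5.16*c^4 + 1.44*c^3 - 1.13*c^2 + 0.02*c + 3.14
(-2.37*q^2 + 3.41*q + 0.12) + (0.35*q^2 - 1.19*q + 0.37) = -2.02*q^2 + 2.22*q + 0.49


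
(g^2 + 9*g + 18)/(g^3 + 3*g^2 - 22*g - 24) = (g + 3)/(g^2 - 3*g - 4)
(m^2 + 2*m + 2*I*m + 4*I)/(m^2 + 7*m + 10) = (m + 2*I)/(m + 5)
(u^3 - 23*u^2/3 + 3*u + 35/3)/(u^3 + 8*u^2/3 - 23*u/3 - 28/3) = (3*u^2 - 26*u + 35)/(3*u^2 + 5*u - 28)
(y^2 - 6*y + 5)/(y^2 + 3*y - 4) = (y - 5)/(y + 4)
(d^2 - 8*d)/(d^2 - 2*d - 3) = d*(8 - d)/(-d^2 + 2*d + 3)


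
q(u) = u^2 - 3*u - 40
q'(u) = 2*u - 3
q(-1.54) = -33.01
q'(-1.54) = -6.08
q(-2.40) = -27.04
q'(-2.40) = -7.80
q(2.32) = -41.58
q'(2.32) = 1.64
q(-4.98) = -0.26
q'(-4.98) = -12.96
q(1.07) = -42.07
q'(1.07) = -0.86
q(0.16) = -40.45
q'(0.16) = -2.68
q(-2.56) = -25.77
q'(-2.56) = -8.12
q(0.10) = -40.29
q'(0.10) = -2.80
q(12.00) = 68.00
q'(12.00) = 21.00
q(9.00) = 14.00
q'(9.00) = 15.00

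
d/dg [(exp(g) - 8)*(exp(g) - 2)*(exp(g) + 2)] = (3*exp(2*g) - 16*exp(g) - 4)*exp(g)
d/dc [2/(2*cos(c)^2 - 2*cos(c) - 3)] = 4*(-sin(c) + sin(2*c))/(2*cos(c) - cos(2*c) + 2)^2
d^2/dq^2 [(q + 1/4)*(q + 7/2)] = 2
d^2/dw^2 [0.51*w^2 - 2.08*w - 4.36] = 1.02000000000000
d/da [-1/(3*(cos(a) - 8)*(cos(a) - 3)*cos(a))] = (-sin(a) - 8*sin(a)/cos(a)^2 + 22*tan(a)/3)/((cos(a) - 8)^2*(cos(a) - 3)^2)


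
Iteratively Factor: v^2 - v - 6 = (v - 3)*(v + 2)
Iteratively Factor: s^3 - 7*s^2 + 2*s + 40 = (s - 5)*(s^2 - 2*s - 8) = (s - 5)*(s - 4)*(s + 2)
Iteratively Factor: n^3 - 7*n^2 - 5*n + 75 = (n - 5)*(n^2 - 2*n - 15) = (n - 5)^2*(n + 3)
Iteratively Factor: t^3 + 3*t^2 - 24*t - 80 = (t - 5)*(t^2 + 8*t + 16) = (t - 5)*(t + 4)*(t + 4)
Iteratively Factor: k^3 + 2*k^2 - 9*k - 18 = (k + 2)*(k^2 - 9) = (k + 2)*(k + 3)*(k - 3)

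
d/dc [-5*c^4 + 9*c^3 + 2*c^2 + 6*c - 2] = -20*c^3 + 27*c^2 + 4*c + 6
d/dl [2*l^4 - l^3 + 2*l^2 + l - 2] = 8*l^3 - 3*l^2 + 4*l + 1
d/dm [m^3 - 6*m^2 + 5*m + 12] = 3*m^2 - 12*m + 5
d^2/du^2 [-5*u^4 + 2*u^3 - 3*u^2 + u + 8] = -60*u^2 + 12*u - 6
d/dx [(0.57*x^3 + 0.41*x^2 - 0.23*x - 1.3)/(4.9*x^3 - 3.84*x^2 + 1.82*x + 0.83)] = (-4.1978*x^4 + 4.3288*x^3 + 20.3923*x^2 - 9.3034*x + 2.1751)/(24.01*x^6 - 37.632*x^5 + 32.5816*x^4 - 5.8436*x^3 - 3.062*x^2 + 3.0212*x + 0.6889)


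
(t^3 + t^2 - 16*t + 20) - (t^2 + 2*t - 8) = t^3 - 18*t + 28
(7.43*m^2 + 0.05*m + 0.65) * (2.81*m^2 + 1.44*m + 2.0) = 20.8783*m^4 + 10.8397*m^3 + 16.7585*m^2 + 1.036*m + 1.3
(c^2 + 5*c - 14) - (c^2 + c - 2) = 4*c - 12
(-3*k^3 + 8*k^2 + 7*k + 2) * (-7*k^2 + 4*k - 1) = 21*k^5 - 68*k^4 - 14*k^3 + 6*k^2 + k - 2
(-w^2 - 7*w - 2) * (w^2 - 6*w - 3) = -w^4 - w^3 + 43*w^2 + 33*w + 6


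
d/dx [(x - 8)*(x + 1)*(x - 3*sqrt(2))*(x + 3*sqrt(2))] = 4*x^3 - 21*x^2 - 52*x + 126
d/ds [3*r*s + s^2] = 3*r + 2*s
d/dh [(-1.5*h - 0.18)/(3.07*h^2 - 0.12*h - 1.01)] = (4.605*h^2 + 1.1052*h + 1.4934)/(9.4249*h^4 - 0.7368*h^3 - 6.187*h^2 + 0.2424*h + 1.0201)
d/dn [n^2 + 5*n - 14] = 2*n + 5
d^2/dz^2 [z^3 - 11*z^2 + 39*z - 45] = 6*z - 22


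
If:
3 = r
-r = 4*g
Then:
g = -3/4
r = 3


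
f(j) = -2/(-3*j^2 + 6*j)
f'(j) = -2*(6*j - 6)/(-3*j^2 + 6*j)^2 = 4*(1 - j)/(3*j^2*(j - 2)^2)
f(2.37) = 0.76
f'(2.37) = -2.38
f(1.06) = -0.67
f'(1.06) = -0.08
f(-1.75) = 0.10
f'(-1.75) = 0.09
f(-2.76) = 0.05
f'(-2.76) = 0.03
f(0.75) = -0.71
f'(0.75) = 0.38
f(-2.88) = 0.05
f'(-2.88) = 0.03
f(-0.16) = 1.93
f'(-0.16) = 12.95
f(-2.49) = 0.06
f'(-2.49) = 0.04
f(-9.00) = 0.01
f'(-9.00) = 0.00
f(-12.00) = 0.00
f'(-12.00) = 0.00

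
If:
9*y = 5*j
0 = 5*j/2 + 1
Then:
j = -2/5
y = -2/9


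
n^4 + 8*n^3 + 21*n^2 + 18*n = n*(n + 2)*(n + 3)^2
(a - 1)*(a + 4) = a^2 + 3*a - 4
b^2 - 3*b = b*(b - 3)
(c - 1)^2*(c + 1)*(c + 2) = c^4 + c^3 - 3*c^2 - c + 2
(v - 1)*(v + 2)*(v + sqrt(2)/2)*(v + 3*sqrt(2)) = v^4 + v^3 + 7*sqrt(2)*v^3/2 + v^2 + 7*sqrt(2)*v^2/2 - 7*sqrt(2)*v + 3*v - 6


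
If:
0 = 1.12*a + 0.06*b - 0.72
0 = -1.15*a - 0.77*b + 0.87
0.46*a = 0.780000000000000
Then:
No Solution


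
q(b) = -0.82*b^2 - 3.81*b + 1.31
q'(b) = -1.64*b - 3.81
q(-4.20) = 2.85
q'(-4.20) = 3.08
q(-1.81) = 5.52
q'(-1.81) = -0.84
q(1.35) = -5.33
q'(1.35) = -6.02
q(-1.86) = 5.56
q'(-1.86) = -0.76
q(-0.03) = 1.42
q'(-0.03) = -3.76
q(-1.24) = 4.77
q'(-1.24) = -1.78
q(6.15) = -53.14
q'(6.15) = -13.90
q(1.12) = -3.99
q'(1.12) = -5.65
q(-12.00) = -71.05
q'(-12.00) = 15.87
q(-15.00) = -126.04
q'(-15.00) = 20.79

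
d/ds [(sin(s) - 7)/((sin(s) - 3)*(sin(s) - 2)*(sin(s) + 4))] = 2*(-sin(s)^3 + 11*sin(s)^2 - 7*sin(s) - 37)*cos(s)/((sin(s) - 3)^2*(sin(s) - 2)^2*(sin(s) + 4)^2)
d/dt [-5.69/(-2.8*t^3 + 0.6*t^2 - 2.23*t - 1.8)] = (-47.796*t^2 + 6.828*t - 12.6887)/(2.8*t^3 - 0.6*t^2 + 2.23*t + 1.8)^2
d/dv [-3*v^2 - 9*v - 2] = -6*v - 9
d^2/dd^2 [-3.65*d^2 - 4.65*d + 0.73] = -7.30000000000000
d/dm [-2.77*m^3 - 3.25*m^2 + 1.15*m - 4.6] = -8.31*m^2 - 6.5*m + 1.15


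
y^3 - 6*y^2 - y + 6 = (y - 6)*(y - 1)*(y + 1)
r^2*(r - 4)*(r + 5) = r^4 + r^3 - 20*r^2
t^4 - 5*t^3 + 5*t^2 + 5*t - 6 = (t - 3)*(t - 2)*(t - 1)*(t + 1)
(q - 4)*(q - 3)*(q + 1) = q^3 - 6*q^2 + 5*q + 12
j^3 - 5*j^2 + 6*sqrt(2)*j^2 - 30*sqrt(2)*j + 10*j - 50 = (j - 5)*(j + sqrt(2))*(j + 5*sqrt(2))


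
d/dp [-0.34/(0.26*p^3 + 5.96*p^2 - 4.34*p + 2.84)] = (0.2652*p^2 + 4.0528*p - 1.4756)/(0.26*p^3 + 5.96*p^2 - 4.34*p + 2.84)^2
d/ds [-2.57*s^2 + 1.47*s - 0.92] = 1.47 - 5.14*s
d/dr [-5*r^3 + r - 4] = 1 - 15*r^2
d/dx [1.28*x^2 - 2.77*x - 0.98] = 2.56*x - 2.77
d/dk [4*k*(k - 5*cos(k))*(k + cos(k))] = 16*k^2*sin(k) + 12*k^2 + 20*k*sin(2*k) - 32*k*cos(k) - 20*cos(k)^2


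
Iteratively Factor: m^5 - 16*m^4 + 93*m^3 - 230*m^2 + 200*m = (m - 5)*(m^4 - 11*m^3 + 38*m^2 - 40*m) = (m - 5)*(m - 2)*(m^3 - 9*m^2 + 20*m) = m*(m - 5)*(m - 2)*(m^2 - 9*m + 20) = m*(m - 5)^2*(m - 2)*(m - 4)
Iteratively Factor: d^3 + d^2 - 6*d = (d - 2)*(d^2 + 3*d) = d*(d - 2)*(d + 3)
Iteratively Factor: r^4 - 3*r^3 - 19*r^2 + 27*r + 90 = (r + 2)*(r^3 - 5*r^2 - 9*r + 45) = (r - 5)*(r + 2)*(r^2 - 9) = (r - 5)*(r + 2)*(r + 3)*(r - 3)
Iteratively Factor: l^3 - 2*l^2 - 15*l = (l + 3)*(l^2 - 5*l) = (l - 5)*(l + 3)*(l)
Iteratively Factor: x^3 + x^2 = (x)*(x^2 + x) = x^2*(x + 1)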